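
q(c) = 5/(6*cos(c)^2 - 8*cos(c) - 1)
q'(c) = 5*(12*sin(c)*cos(c) - 8*sin(c))/(6*cos(c)^2 - 8*cos(c) - 1)^2 = 20*(3*cos(c) - 2)*sin(c)/(-6*cos(c)^2 + 8*cos(c) + 1)^2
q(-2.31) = 0.70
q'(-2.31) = 1.17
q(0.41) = -1.52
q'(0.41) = 0.55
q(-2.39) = 0.62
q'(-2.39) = 0.88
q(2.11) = 1.07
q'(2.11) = -2.76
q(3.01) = 0.39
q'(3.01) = -0.08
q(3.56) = 0.44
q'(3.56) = 0.30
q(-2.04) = 1.30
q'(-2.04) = 4.05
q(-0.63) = -1.41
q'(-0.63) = -0.40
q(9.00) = 0.44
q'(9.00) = -0.31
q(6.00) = -1.59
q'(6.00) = -0.50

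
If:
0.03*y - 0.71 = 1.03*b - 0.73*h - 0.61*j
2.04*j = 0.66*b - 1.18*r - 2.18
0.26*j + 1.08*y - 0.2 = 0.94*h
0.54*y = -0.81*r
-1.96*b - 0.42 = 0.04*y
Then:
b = -0.24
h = 1.11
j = -0.64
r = -0.87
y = 1.31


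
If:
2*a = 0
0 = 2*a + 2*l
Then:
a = 0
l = 0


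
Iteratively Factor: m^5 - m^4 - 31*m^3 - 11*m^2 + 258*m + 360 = (m - 4)*(m^4 + 3*m^3 - 19*m^2 - 87*m - 90) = (m - 5)*(m - 4)*(m^3 + 8*m^2 + 21*m + 18) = (m - 5)*(m - 4)*(m + 2)*(m^2 + 6*m + 9) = (m - 5)*(m - 4)*(m + 2)*(m + 3)*(m + 3)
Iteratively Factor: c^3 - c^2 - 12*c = (c + 3)*(c^2 - 4*c) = (c - 4)*(c + 3)*(c)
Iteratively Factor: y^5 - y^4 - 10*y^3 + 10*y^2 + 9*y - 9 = (y - 1)*(y^4 - 10*y^2 + 9) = (y - 3)*(y - 1)*(y^3 + 3*y^2 - y - 3) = (y - 3)*(y - 1)^2*(y^2 + 4*y + 3) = (y - 3)*(y - 1)^2*(y + 3)*(y + 1)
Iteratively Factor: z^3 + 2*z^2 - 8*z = (z + 4)*(z^2 - 2*z) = z*(z + 4)*(z - 2)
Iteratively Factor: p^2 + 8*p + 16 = (p + 4)*(p + 4)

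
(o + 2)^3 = o^3 + 6*o^2 + 12*o + 8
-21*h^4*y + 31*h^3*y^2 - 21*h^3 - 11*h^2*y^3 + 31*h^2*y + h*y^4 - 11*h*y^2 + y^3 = (-7*h + y)*(-3*h + y)*(-h + y)*(h*y + 1)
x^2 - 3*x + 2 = (x - 2)*(x - 1)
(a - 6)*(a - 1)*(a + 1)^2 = a^4 - 5*a^3 - 7*a^2 + 5*a + 6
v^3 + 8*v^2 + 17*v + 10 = (v + 1)*(v + 2)*(v + 5)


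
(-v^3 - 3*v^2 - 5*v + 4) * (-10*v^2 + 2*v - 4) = 10*v^5 + 28*v^4 + 48*v^3 - 38*v^2 + 28*v - 16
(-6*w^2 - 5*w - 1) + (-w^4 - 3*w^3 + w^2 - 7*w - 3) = -w^4 - 3*w^3 - 5*w^2 - 12*w - 4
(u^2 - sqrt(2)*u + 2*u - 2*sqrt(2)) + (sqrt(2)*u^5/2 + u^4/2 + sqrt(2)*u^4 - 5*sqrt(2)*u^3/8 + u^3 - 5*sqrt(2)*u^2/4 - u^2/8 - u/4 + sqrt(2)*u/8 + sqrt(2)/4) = sqrt(2)*u^5/2 + u^4/2 + sqrt(2)*u^4 - 5*sqrt(2)*u^3/8 + u^3 - 5*sqrt(2)*u^2/4 + 7*u^2/8 - 7*sqrt(2)*u/8 + 7*u/4 - 7*sqrt(2)/4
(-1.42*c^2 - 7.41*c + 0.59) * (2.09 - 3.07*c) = 4.3594*c^3 + 19.7809*c^2 - 17.2982*c + 1.2331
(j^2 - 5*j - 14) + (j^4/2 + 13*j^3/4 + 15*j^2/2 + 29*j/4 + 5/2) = j^4/2 + 13*j^3/4 + 17*j^2/2 + 9*j/4 - 23/2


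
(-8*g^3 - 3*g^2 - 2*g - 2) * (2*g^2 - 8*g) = -16*g^5 + 58*g^4 + 20*g^3 + 12*g^2 + 16*g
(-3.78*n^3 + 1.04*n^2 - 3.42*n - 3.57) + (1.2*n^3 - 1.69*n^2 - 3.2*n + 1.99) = -2.58*n^3 - 0.65*n^2 - 6.62*n - 1.58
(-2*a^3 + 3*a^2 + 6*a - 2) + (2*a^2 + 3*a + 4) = -2*a^3 + 5*a^2 + 9*a + 2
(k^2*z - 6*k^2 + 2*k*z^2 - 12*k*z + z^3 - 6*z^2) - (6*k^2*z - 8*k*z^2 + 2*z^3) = -5*k^2*z - 6*k^2 + 10*k*z^2 - 12*k*z - z^3 - 6*z^2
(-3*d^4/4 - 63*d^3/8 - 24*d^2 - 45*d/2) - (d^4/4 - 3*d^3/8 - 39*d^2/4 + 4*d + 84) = -d^4 - 15*d^3/2 - 57*d^2/4 - 53*d/2 - 84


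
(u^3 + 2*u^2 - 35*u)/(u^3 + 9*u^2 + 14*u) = (u - 5)/(u + 2)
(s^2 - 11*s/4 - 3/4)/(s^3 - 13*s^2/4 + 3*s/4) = (4*s + 1)/(s*(4*s - 1))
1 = 1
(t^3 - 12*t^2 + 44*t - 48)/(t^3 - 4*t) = (t^2 - 10*t + 24)/(t*(t + 2))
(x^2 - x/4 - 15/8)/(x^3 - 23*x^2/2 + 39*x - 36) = (x + 5/4)/(x^2 - 10*x + 24)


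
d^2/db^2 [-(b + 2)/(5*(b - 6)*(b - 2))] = 2*(-b^3 - 6*b^2 + 84*b - 200)/(5*(b^6 - 24*b^5 + 228*b^4 - 1088*b^3 + 2736*b^2 - 3456*b + 1728))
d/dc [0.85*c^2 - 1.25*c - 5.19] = 1.7*c - 1.25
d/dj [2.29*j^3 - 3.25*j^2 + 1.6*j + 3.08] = 6.87*j^2 - 6.5*j + 1.6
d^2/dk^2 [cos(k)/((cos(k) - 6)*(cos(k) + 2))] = (-4*(1 - cos(k)^2)^2 - cos(k)^5 - 70*cos(k)^3 + 40*cos(k)^2 - 72*cos(k) - 92)/((cos(k) - 6)^3*(cos(k) + 2)^3)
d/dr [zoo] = 0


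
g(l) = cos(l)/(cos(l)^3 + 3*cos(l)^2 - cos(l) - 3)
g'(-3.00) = -352.26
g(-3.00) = 24.73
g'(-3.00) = -352.26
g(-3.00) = 24.73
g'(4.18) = -0.88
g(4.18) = 0.27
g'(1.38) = 0.32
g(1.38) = -0.06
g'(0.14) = 182.22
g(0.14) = -12.74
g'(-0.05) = -4000.00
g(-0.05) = -99.99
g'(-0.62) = -2.13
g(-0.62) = -0.63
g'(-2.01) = -0.69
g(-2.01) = 0.20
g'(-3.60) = 10.36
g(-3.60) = 2.18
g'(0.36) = 10.73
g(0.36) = -1.92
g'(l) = (3*sin(l)*cos(l)^2 + 6*sin(l)*cos(l) - sin(l))*cos(l)/(cos(l)^3 + 3*cos(l)^2 - cos(l) - 3)^2 - sin(l)/(cos(l)^3 + 3*cos(l)^2 - cos(l) - 3) = (3*cos(l) + 3*cos(2*l) + cos(3*l) + 9)/(2*(cos(l) + 3)^2*sin(l)^3)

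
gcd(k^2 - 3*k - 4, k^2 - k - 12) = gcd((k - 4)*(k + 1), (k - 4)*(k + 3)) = k - 4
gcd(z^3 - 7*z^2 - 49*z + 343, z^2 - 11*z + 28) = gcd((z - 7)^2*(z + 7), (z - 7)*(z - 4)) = z - 7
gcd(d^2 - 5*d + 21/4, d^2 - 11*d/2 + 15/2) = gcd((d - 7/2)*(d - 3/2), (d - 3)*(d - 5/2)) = 1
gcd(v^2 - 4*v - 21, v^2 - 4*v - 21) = v^2 - 4*v - 21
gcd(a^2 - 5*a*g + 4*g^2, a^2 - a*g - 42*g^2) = 1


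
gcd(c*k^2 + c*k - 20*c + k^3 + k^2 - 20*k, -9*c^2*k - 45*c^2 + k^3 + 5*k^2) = k + 5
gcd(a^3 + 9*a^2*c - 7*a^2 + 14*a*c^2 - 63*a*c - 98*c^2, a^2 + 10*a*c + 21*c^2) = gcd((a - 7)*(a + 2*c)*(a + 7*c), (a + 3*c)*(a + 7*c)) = a + 7*c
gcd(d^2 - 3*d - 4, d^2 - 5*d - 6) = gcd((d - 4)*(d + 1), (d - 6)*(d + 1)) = d + 1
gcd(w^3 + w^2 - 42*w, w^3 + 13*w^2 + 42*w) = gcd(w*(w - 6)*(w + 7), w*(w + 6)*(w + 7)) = w^2 + 7*w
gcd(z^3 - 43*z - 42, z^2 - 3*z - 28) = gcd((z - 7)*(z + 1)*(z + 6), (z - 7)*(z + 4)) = z - 7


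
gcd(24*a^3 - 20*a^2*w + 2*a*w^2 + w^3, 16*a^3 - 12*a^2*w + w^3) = 4*a^2 - 4*a*w + w^2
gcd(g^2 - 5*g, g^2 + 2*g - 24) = 1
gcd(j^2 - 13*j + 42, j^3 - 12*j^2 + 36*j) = j - 6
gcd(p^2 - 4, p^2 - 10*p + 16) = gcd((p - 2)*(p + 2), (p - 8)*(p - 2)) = p - 2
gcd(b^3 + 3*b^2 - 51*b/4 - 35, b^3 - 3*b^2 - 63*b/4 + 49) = b^2 + b/2 - 14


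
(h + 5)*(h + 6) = h^2 + 11*h + 30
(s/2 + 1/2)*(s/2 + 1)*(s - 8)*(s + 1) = s^4/4 - s^3 - 27*s^2/4 - 19*s/2 - 4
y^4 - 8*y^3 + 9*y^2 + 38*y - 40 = (y - 5)*(y - 4)*(y - 1)*(y + 2)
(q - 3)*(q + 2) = q^2 - q - 6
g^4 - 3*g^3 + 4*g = g*(g - 2)^2*(g + 1)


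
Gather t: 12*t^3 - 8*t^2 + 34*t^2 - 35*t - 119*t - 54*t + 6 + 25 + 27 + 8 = 12*t^3 + 26*t^2 - 208*t + 66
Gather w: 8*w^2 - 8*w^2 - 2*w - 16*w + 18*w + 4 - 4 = 0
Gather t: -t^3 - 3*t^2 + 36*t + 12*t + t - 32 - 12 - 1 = -t^3 - 3*t^2 + 49*t - 45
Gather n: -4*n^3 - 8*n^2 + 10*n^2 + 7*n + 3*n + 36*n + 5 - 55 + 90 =-4*n^3 + 2*n^2 + 46*n + 40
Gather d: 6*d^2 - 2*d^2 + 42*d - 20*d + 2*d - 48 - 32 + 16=4*d^2 + 24*d - 64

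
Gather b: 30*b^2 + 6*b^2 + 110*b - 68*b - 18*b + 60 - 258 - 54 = 36*b^2 + 24*b - 252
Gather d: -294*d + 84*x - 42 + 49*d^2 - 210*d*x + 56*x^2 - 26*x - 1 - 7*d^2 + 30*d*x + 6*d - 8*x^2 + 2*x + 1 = 42*d^2 + d*(-180*x - 288) + 48*x^2 + 60*x - 42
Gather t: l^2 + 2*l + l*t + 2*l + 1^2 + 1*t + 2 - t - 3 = l^2 + l*t + 4*l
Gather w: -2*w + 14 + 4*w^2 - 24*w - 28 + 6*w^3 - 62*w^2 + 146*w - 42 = 6*w^3 - 58*w^2 + 120*w - 56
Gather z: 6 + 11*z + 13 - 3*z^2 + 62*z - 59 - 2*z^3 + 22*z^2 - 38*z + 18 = -2*z^3 + 19*z^2 + 35*z - 22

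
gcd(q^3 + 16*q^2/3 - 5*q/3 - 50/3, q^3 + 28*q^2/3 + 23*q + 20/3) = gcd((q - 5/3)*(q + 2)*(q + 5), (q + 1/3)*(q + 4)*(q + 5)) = q + 5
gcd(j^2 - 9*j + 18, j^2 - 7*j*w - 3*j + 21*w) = j - 3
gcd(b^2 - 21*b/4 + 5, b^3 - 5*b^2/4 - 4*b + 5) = b - 5/4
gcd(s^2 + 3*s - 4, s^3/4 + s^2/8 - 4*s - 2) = s + 4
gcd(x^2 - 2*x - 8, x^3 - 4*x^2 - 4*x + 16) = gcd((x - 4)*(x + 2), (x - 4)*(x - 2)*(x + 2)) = x^2 - 2*x - 8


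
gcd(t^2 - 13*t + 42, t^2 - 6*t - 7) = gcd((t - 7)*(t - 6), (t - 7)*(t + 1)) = t - 7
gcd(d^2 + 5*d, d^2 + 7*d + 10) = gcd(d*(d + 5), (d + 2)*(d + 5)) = d + 5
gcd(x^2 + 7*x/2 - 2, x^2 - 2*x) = 1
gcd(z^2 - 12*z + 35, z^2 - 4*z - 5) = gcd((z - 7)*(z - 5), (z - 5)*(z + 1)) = z - 5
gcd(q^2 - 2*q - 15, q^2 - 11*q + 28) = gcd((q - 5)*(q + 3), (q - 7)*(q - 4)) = 1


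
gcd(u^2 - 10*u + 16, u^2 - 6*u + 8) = u - 2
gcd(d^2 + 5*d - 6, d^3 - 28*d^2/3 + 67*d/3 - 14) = d - 1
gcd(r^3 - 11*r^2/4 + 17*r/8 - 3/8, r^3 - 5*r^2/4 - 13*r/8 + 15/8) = r^2 - 5*r/2 + 3/2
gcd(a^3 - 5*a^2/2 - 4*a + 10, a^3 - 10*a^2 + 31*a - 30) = a - 2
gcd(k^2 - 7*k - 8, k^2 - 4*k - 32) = k - 8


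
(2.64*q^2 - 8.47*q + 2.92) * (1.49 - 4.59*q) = -12.1176*q^3 + 42.8109*q^2 - 26.0231*q + 4.3508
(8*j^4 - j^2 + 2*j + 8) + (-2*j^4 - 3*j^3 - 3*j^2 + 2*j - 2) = 6*j^4 - 3*j^3 - 4*j^2 + 4*j + 6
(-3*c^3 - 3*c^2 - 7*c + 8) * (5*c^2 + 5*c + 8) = -15*c^5 - 30*c^4 - 74*c^3 - 19*c^2 - 16*c + 64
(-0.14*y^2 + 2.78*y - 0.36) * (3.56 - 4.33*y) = 0.6062*y^3 - 12.5358*y^2 + 11.4556*y - 1.2816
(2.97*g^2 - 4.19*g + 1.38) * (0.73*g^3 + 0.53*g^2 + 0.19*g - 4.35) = 2.1681*g^5 - 1.4846*g^4 - 0.649*g^3 - 12.9842*g^2 + 18.4887*g - 6.003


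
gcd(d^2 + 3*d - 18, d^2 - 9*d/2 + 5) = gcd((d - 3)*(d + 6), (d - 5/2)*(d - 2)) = 1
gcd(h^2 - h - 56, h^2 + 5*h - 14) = h + 7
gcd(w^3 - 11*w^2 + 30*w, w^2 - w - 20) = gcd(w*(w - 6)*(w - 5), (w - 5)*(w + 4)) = w - 5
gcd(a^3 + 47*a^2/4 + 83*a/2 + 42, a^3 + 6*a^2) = a + 6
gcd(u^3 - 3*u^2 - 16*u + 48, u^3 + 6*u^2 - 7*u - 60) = u^2 + u - 12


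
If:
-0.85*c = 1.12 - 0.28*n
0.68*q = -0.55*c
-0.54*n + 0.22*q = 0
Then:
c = -1.19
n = 0.39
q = 0.96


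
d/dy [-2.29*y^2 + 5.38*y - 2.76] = 5.38 - 4.58*y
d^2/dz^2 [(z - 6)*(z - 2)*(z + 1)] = 6*z - 14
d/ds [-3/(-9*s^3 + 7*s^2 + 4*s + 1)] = 3*(-27*s^2 + 14*s + 4)/(-9*s^3 + 7*s^2 + 4*s + 1)^2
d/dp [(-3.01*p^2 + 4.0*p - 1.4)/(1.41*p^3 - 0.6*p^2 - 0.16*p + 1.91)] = (4.2441*p^4 - 11.28*p^3 + 8.8036*p^2 - 13.1782*p + 7.416)/(1.9881*p^6 - 1.692*p^5 - 0.0912*p^4 + 5.5782*p^3 - 2.2664*p^2 - 0.6112*p + 3.6481)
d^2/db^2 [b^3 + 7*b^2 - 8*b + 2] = 6*b + 14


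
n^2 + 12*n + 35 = (n + 5)*(n + 7)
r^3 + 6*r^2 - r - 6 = (r - 1)*(r + 1)*(r + 6)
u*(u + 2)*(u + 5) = u^3 + 7*u^2 + 10*u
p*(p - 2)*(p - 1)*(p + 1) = p^4 - 2*p^3 - p^2 + 2*p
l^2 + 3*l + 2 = (l + 1)*(l + 2)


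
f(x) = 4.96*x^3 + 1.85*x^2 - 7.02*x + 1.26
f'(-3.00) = 115.80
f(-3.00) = -94.95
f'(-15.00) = 3285.48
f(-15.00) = -16217.19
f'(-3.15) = 128.97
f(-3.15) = -113.30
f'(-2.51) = 77.44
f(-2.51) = -47.90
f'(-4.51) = 278.95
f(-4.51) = -384.45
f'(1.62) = 38.03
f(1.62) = 15.83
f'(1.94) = 56.16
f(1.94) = 30.82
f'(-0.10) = -7.24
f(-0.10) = 1.98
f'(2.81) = 120.87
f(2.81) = 106.19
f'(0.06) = -6.74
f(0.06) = 0.85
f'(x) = 14.88*x^2 + 3.7*x - 7.02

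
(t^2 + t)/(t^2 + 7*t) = (t + 1)/(t + 7)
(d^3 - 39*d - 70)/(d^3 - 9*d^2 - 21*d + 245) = (d + 2)/(d - 7)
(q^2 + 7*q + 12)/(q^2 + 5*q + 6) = (q + 4)/(q + 2)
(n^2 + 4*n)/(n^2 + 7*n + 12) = n/(n + 3)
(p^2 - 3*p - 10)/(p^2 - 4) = (p - 5)/(p - 2)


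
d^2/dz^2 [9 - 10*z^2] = -20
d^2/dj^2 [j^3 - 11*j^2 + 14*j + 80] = 6*j - 22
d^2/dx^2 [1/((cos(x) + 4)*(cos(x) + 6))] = (-4*sin(x)^4 + 6*sin(x)^2 + 555*cos(x)/2 - 15*cos(3*x)/2 + 150)/((cos(x) + 4)^3*(cos(x) + 6)^3)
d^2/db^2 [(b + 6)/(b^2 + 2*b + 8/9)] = 162*(36*(b + 1)^2*(b + 6) - (3*b + 8)*(9*b^2 + 18*b + 8))/(9*b^2 + 18*b + 8)^3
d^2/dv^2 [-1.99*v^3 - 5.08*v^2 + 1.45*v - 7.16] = -11.94*v - 10.16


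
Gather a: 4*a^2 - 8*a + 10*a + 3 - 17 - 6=4*a^2 + 2*a - 20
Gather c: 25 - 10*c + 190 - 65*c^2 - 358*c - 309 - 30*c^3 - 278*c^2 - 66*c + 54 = -30*c^3 - 343*c^2 - 434*c - 40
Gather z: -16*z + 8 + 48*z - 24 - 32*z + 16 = 0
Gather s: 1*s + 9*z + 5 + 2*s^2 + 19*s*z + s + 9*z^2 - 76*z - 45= 2*s^2 + s*(19*z + 2) + 9*z^2 - 67*z - 40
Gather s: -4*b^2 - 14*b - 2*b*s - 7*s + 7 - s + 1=-4*b^2 - 14*b + s*(-2*b - 8) + 8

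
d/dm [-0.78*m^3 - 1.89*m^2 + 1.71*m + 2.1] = -2.34*m^2 - 3.78*m + 1.71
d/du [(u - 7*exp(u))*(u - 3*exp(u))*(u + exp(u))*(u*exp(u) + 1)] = (u + 1)*(u - 7*exp(u))*(u - 3*exp(u))*(u + exp(u))*exp(u) + (u - 7*exp(u))*(u - 3*exp(u))*(u*exp(u) + 1)*(exp(u) + 1) - (u - 7*exp(u))*(u + exp(u))*(u*exp(u) + 1)*(3*exp(u) - 1) - (u - 3*exp(u))*(u + exp(u))*(u*exp(u) + 1)*(7*exp(u) - 1)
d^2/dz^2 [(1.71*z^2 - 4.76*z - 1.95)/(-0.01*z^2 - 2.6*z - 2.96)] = (0.089872*z^3 + 0.304865999999997*z^2 - 0.541176000000007*z - 76.982032)/(1.0e-6*z^6 + 0.00078*z^5 + 0.203688*z^4 + 18.03776*z^3 + 60.291648*z^2 + 68.34048*z + 25.934336)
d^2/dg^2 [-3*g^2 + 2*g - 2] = -6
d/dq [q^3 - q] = 3*q^2 - 1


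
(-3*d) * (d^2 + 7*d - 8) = -3*d^3 - 21*d^2 + 24*d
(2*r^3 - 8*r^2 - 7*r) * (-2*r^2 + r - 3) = -4*r^5 + 18*r^4 + 17*r^2 + 21*r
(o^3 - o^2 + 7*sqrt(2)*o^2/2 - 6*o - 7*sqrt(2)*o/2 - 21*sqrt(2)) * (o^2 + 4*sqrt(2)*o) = o^5 - o^4 + 15*sqrt(2)*o^4/2 - 15*sqrt(2)*o^3/2 + 22*o^3 - 45*sqrt(2)*o^2 - 28*o^2 - 168*o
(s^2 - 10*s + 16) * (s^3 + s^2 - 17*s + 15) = s^5 - 9*s^4 - 11*s^3 + 201*s^2 - 422*s + 240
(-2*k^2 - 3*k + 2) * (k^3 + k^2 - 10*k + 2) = -2*k^5 - 5*k^4 + 19*k^3 + 28*k^2 - 26*k + 4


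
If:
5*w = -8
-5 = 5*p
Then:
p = -1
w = -8/5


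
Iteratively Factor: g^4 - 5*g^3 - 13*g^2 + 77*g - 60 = (g + 4)*(g^3 - 9*g^2 + 23*g - 15) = (g - 3)*(g + 4)*(g^2 - 6*g + 5) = (g - 3)*(g - 1)*(g + 4)*(g - 5)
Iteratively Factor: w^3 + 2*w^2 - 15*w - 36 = (w - 4)*(w^2 + 6*w + 9) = (w - 4)*(w + 3)*(w + 3)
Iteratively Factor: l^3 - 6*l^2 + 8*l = (l)*(l^2 - 6*l + 8) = l*(l - 2)*(l - 4)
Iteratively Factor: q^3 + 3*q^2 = (q)*(q^2 + 3*q) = q*(q + 3)*(q)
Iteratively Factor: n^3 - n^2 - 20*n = (n - 5)*(n^2 + 4*n) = (n - 5)*(n + 4)*(n)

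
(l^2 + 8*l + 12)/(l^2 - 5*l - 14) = (l + 6)/(l - 7)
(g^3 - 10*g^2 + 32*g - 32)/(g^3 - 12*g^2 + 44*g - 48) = (g - 4)/(g - 6)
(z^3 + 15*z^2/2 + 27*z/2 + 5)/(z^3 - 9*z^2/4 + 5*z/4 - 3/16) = 8*(2*z^3 + 15*z^2 + 27*z + 10)/(16*z^3 - 36*z^2 + 20*z - 3)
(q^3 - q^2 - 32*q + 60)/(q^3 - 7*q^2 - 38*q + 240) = (q - 2)/(q - 8)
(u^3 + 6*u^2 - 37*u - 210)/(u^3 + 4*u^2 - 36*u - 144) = (u^2 + 12*u + 35)/(u^2 + 10*u + 24)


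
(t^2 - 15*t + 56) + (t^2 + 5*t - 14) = 2*t^2 - 10*t + 42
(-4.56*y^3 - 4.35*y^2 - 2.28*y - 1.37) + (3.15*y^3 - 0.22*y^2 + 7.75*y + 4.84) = -1.41*y^3 - 4.57*y^2 + 5.47*y + 3.47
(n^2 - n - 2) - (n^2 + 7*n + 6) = -8*n - 8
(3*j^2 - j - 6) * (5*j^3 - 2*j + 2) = 15*j^5 - 5*j^4 - 36*j^3 + 8*j^2 + 10*j - 12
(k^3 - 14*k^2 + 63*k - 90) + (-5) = k^3 - 14*k^2 + 63*k - 95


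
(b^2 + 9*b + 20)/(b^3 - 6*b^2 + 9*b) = (b^2 + 9*b + 20)/(b*(b^2 - 6*b + 9))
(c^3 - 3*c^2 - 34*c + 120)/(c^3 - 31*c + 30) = (c - 4)/(c - 1)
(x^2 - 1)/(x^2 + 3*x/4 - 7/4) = 4*(x + 1)/(4*x + 7)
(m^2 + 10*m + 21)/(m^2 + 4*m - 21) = (m + 3)/(m - 3)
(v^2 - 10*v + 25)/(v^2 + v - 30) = (v - 5)/(v + 6)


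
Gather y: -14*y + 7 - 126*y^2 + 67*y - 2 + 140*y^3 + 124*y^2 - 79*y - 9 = 140*y^3 - 2*y^2 - 26*y - 4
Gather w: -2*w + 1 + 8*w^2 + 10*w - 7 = 8*w^2 + 8*w - 6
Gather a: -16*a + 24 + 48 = 72 - 16*a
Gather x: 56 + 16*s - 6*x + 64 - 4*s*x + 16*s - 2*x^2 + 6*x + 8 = -4*s*x + 32*s - 2*x^2 + 128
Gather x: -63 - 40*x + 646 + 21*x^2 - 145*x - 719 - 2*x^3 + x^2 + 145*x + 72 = -2*x^3 + 22*x^2 - 40*x - 64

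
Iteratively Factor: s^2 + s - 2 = (s + 2)*(s - 1)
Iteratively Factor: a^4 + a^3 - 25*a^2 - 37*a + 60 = (a + 3)*(a^3 - 2*a^2 - 19*a + 20) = (a - 1)*(a + 3)*(a^2 - a - 20) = (a - 5)*(a - 1)*(a + 3)*(a + 4)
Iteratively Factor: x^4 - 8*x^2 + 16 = (x - 2)*(x^3 + 2*x^2 - 4*x - 8) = (x - 2)*(x + 2)*(x^2 - 4) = (x - 2)^2*(x + 2)*(x + 2)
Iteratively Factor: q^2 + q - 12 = (q - 3)*(q + 4)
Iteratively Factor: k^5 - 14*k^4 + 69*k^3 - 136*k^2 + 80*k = (k - 4)*(k^4 - 10*k^3 + 29*k^2 - 20*k) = (k - 4)^2*(k^3 - 6*k^2 + 5*k) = (k - 4)^2*(k - 1)*(k^2 - 5*k) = (k - 5)*(k - 4)^2*(k - 1)*(k)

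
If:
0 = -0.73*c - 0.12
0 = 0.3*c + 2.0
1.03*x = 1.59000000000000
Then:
No Solution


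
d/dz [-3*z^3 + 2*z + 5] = 2 - 9*z^2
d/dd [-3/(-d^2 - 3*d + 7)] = 3*(-2*d - 3)/(d^2 + 3*d - 7)^2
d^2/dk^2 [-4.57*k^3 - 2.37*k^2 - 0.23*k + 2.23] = -27.42*k - 4.74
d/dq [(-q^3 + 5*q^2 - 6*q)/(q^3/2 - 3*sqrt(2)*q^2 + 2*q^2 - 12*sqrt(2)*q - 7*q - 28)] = 2*(-q*(q^2 - 5*q + 6)*(-3*q^2 - 8*q + 12*sqrt(2)*q + 14 + 24*sqrt(2)) + (3*q^2 - 10*q + 6)*(-q^3 - 4*q^2 + 6*sqrt(2)*q^2 + 14*q + 24*sqrt(2)*q + 56))/(-q^3 - 4*q^2 + 6*sqrt(2)*q^2 + 14*q + 24*sqrt(2)*q + 56)^2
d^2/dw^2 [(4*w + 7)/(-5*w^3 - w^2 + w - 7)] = 2*(-(4*w + 7)*(15*w^2 + 2*w - 1)^2 + (60*w^2 + 8*w + (4*w + 7)*(15*w + 1) - 4)*(5*w^3 + w^2 - w + 7))/(5*w^3 + w^2 - w + 7)^3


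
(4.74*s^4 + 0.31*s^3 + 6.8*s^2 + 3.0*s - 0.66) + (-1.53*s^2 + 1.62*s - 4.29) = 4.74*s^4 + 0.31*s^3 + 5.27*s^2 + 4.62*s - 4.95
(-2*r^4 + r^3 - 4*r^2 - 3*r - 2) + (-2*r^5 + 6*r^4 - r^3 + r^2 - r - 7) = -2*r^5 + 4*r^4 - 3*r^2 - 4*r - 9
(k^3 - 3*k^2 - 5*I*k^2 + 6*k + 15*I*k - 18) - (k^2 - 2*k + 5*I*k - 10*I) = k^3 - 4*k^2 - 5*I*k^2 + 8*k + 10*I*k - 18 + 10*I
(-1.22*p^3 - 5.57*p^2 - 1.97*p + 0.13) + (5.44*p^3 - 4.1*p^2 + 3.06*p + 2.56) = 4.22*p^3 - 9.67*p^2 + 1.09*p + 2.69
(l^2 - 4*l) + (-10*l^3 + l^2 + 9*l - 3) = -10*l^3 + 2*l^2 + 5*l - 3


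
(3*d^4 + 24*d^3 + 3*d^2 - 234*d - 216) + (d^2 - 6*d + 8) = 3*d^4 + 24*d^3 + 4*d^2 - 240*d - 208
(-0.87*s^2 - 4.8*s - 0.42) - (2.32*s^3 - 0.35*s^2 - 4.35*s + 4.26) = -2.32*s^3 - 0.52*s^2 - 0.45*s - 4.68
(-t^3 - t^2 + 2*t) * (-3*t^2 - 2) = 3*t^5 + 3*t^4 - 4*t^3 + 2*t^2 - 4*t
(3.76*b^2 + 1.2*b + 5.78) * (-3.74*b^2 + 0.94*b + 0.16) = -14.0624*b^4 - 0.953600000000001*b^3 - 19.8876*b^2 + 5.6252*b + 0.9248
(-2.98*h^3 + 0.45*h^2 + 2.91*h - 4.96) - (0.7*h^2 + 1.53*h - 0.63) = -2.98*h^3 - 0.25*h^2 + 1.38*h - 4.33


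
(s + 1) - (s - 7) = 8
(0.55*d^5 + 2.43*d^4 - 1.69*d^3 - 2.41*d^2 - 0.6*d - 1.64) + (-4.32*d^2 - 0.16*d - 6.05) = 0.55*d^5 + 2.43*d^4 - 1.69*d^3 - 6.73*d^2 - 0.76*d - 7.69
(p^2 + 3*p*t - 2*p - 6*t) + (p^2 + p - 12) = 2*p^2 + 3*p*t - p - 6*t - 12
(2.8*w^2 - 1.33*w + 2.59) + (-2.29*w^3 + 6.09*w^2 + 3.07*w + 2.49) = -2.29*w^3 + 8.89*w^2 + 1.74*w + 5.08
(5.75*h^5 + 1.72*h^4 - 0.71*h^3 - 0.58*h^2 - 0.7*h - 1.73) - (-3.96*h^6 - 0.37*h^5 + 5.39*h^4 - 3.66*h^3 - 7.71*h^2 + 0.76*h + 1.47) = 3.96*h^6 + 6.12*h^5 - 3.67*h^4 + 2.95*h^3 + 7.13*h^2 - 1.46*h - 3.2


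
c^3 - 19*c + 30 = (c - 3)*(c - 2)*(c + 5)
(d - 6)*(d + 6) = d^2 - 36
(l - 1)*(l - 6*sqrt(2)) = l^2 - 6*sqrt(2)*l - l + 6*sqrt(2)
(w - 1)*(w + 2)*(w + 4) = w^3 + 5*w^2 + 2*w - 8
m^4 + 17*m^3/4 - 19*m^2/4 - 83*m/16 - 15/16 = (m - 3/2)*(m + 1/4)*(m + 1/2)*(m + 5)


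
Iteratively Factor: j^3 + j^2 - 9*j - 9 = (j - 3)*(j^2 + 4*j + 3) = (j - 3)*(j + 3)*(j + 1)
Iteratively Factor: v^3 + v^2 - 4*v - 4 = (v - 2)*(v^2 + 3*v + 2) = (v - 2)*(v + 1)*(v + 2)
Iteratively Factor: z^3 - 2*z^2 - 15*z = (z - 5)*(z^2 + 3*z) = z*(z - 5)*(z + 3)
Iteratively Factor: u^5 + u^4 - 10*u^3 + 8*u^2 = (u)*(u^4 + u^3 - 10*u^2 + 8*u) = u*(u - 2)*(u^3 + 3*u^2 - 4*u) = u*(u - 2)*(u + 4)*(u^2 - u) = u^2*(u - 2)*(u + 4)*(u - 1)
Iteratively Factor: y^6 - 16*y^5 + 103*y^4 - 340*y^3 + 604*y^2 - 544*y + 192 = (y - 2)*(y^5 - 14*y^4 + 75*y^3 - 190*y^2 + 224*y - 96) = (y - 2)*(y - 1)*(y^4 - 13*y^3 + 62*y^2 - 128*y + 96) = (y - 3)*(y - 2)*(y - 1)*(y^3 - 10*y^2 + 32*y - 32) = (y - 4)*(y - 3)*(y - 2)*(y - 1)*(y^2 - 6*y + 8) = (y - 4)^2*(y - 3)*(y - 2)*(y - 1)*(y - 2)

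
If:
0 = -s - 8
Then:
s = -8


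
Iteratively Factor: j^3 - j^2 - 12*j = (j - 4)*(j^2 + 3*j) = j*(j - 4)*(j + 3)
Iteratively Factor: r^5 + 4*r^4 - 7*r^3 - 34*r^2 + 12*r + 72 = (r + 3)*(r^4 + r^3 - 10*r^2 - 4*r + 24) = (r + 2)*(r + 3)*(r^3 - r^2 - 8*r + 12) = (r - 2)*(r + 2)*(r + 3)*(r^2 + r - 6) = (r - 2)^2*(r + 2)*(r + 3)*(r + 3)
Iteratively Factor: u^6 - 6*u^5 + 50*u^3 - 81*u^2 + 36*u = (u - 3)*(u^5 - 3*u^4 - 9*u^3 + 23*u^2 - 12*u) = (u - 4)*(u - 3)*(u^4 + u^3 - 5*u^2 + 3*u) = (u - 4)*(u - 3)*(u + 3)*(u^3 - 2*u^2 + u) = u*(u - 4)*(u - 3)*(u + 3)*(u^2 - 2*u + 1) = u*(u - 4)*(u - 3)*(u - 1)*(u + 3)*(u - 1)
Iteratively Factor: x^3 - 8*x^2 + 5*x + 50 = (x + 2)*(x^2 - 10*x + 25) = (x - 5)*(x + 2)*(x - 5)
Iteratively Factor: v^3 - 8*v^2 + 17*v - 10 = (v - 2)*(v^2 - 6*v + 5) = (v - 2)*(v - 1)*(v - 5)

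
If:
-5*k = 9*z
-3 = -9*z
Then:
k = -3/5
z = 1/3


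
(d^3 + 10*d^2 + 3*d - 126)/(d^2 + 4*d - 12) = (d^2 + 4*d - 21)/(d - 2)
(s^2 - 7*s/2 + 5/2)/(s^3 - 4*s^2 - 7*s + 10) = (s - 5/2)/(s^2 - 3*s - 10)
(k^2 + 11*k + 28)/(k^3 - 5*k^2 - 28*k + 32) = (k + 7)/(k^2 - 9*k + 8)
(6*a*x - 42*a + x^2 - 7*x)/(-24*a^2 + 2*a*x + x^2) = (x - 7)/(-4*a + x)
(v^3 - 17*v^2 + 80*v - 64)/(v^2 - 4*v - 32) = (v^2 - 9*v + 8)/(v + 4)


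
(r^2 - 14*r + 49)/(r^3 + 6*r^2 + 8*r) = (r^2 - 14*r + 49)/(r*(r^2 + 6*r + 8))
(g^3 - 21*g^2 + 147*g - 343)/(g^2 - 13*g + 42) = (g^2 - 14*g + 49)/(g - 6)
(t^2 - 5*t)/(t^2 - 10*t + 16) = t*(t - 5)/(t^2 - 10*t + 16)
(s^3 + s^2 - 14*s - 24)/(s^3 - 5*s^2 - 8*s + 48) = (s + 2)/(s - 4)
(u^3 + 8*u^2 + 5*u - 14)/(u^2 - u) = u + 9 + 14/u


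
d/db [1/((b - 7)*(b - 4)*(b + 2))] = (-(b - 7)*(b - 4) - (b - 7)*(b + 2) - (b - 4)*(b + 2))/((b - 7)^2*(b - 4)^2*(b + 2)^2)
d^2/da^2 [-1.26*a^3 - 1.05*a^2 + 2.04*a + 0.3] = -7.56*a - 2.1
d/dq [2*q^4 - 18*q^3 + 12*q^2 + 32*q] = 8*q^3 - 54*q^2 + 24*q + 32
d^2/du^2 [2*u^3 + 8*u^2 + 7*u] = 12*u + 16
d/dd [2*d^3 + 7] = 6*d^2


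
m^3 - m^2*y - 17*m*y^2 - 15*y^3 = (m - 5*y)*(m + y)*(m + 3*y)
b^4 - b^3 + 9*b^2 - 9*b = b*(b - 1)*(b - 3*I)*(b + 3*I)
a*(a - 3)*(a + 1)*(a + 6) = a^4 + 4*a^3 - 15*a^2 - 18*a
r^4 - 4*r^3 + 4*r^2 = r^2*(r - 2)^2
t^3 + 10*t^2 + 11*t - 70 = (t - 2)*(t + 5)*(t + 7)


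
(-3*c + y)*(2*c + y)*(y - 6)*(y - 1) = -6*c^2*y^2 + 42*c^2*y - 36*c^2 - c*y^3 + 7*c*y^2 - 6*c*y + y^4 - 7*y^3 + 6*y^2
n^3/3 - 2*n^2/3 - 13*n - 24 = (n/3 + 1)*(n - 8)*(n + 3)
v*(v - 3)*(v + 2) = v^3 - v^2 - 6*v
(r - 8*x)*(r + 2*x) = r^2 - 6*r*x - 16*x^2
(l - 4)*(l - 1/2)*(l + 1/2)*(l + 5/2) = l^4 - 3*l^3/2 - 41*l^2/4 + 3*l/8 + 5/2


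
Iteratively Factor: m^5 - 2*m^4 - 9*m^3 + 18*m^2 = (m)*(m^4 - 2*m^3 - 9*m^2 + 18*m) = m^2*(m^3 - 2*m^2 - 9*m + 18) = m^2*(m - 3)*(m^2 + m - 6) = m^2*(m - 3)*(m + 3)*(m - 2)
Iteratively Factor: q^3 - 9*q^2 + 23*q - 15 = (q - 5)*(q^2 - 4*q + 3) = (q - 5)*(q - 3)*(q - 1)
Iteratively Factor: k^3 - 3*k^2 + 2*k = (k)*(k^2 - 3*k + 2) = k*(k - 1)*(k - 2)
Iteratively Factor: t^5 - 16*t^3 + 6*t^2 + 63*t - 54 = (t + 3)*(t^4 - 3*t^3 - 7*t^2 + 27*t - 18) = (t - 3)*(t + 3)*(t^3 - 7*t + 6) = (t - 3)*(t + 3)^2*(t^2 - 3*t + 2) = (t - 3)*(t - 1)*(t + 3)^2*(t - 2)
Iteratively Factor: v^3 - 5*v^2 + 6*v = (v - 3)*(v^2 - 2*v) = (v - 3)*(v - 2)*(v)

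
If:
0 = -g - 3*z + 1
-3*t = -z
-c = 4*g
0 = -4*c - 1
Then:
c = -1/4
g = 1/16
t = 5/48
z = 5/16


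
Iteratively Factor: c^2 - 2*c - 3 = (c - 3)*(c + 1)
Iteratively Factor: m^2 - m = (m)*(m - 1)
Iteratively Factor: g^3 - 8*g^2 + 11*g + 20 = (g - 4)*(g^2 - 4*g - 5) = (g - 5)*(g - 4)*(g + 1)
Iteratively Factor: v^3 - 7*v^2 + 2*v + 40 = (v + 2)*(v^2 - 9*v + 20) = (v - 4)*(v + 2)*(v - 5)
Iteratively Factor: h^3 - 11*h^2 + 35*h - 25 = (h - 5)*(h^2 - 6*h + 5) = (h - 5)*(h - 1)*(h - 5)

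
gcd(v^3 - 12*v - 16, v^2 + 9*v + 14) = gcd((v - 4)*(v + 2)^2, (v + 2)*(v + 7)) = v + 2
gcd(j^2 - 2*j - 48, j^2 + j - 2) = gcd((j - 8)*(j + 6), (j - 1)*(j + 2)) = 1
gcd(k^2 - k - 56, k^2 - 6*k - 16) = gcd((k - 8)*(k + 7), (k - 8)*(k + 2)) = k - 8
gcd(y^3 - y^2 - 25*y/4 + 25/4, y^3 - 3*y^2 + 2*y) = y - 1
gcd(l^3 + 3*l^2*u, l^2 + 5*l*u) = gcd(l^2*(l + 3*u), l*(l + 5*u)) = l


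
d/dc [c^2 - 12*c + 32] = 2*c - 12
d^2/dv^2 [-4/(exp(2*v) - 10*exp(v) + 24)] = 8*(-4*(exp(v) - 5)^2*exp(v) + (2*exp(v) - 5)*(exp(2*v) - 10*exp(v) + 24))*exp(v)/(exp(2*v) - 10*exp(v) + 24)^3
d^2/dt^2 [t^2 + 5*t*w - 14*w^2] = 2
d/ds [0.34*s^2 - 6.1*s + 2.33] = 0.68*s - 6.1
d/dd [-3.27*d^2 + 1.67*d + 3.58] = 1.67 - 6.54*d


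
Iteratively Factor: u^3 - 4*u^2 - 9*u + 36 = (u - 4)*(u^2 - 9) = (u - 4)*(u - 3)*(u + 3)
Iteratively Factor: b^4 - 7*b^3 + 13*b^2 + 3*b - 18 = (b - 2)*(b^3 - 5*b^2 + 3*b + 9) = (b - 3)*(b - 2)*(b^2 - 2*b - 3) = (b - 3)^2*(b - 2)*(b + 1)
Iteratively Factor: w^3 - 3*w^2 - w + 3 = (w + 1)*(w^2 - 4*w + 3) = (w - 3)*(w + 1)*(w - 1)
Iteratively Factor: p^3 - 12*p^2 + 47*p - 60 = (p - 4)*(p^2 - 8*p + 15) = (p - 5)*(p - 4)*(p - 3)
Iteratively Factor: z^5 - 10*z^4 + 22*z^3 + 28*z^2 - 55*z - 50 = (z + 1)*(z^4 - 11*z^3 + 33*z^2 - 5*z - 50) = (z + 1)^2*(z^3 - 12*z^2 + 45*z - 50) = (z - 5)*(z + 1)^2*(z^2 - 7*z + 10) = (z - 5)^2*(z + 1)^2*(z - 2)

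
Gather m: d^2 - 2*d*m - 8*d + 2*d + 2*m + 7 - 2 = d^2 - 6*d + m*(2 - 2*d) + 5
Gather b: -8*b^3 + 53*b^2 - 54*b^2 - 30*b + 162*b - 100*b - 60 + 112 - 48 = -8*b^3 - b^2 + 32*b + 4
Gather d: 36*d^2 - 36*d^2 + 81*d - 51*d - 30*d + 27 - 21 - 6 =0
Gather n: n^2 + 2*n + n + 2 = n^2 + 3*n + 2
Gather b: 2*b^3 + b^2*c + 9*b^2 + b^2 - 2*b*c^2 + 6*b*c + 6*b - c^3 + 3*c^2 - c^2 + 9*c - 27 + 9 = 2*b^3 + b^2*(c + 10) + b*(-2*c^2 + 6*c + 6) - c^3 + 2*c^2 + 9*c - 18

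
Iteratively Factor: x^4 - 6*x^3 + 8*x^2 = (x)*(x^3 - 6*x^2 + 8*x) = x^2*(x^2 - 6*x + 8) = x^2*(x - 2)*(x - 4)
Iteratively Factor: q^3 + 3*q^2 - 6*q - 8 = (q + 1)*(q^2 + 2*q - 8) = (q + 1)*(q + 4)*(q - 2)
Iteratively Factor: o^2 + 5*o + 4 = (o + 1)*(o + 4)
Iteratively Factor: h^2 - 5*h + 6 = (h - 3)*(h - 2)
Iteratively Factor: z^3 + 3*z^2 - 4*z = (z)*(z^2 + 3*z - 4) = z*(z - 1)*(z + 4)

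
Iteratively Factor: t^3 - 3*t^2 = (t)*(t^2 - 3*t) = t^2*(t - 3)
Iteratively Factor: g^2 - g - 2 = (g + 1)*(g - 2)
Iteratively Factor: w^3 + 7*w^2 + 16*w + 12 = (w + 2)*(w^2 + 5*w + 6) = (w + 2)*(w + 3)*(w + 2)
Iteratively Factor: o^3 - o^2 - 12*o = (o - 4)*(o^2 + 3*o) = o*(o - 4)*(o + 3)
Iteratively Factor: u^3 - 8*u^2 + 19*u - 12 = (u - 3)*(u^2 - 5*u + 4) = (u - 4)*(u - 3)*(u - 1)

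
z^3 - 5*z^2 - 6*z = z*(z - 6)*(z + 1)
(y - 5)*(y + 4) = y^2 - y - 20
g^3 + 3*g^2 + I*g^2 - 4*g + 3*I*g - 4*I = (g - 1)*(g + 4)*(g + I)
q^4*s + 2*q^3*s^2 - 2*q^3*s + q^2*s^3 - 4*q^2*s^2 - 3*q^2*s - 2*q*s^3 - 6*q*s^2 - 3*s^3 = (q - 3)*(q + s)^2*(q*s + s)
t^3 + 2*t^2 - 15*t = t*(t - 3)*(t + 5)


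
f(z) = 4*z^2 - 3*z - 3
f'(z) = 8*z - 3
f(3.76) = 42.27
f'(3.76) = 27.08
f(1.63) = 2.74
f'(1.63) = 10.04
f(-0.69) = 0.97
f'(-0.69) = -8.52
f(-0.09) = -2.70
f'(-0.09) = -3.72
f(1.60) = 2.44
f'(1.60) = 9.80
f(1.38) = 0.48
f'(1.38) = 8.04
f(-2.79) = 36.51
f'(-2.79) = -25.32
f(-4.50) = 91.50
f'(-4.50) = -39.00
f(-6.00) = 159.00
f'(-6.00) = -51.00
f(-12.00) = 609.00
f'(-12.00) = -99.00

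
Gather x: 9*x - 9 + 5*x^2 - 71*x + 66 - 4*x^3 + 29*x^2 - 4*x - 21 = -4*x^3 + 34*x^2 - 66*x + 36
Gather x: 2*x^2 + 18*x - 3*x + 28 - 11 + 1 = 2*x^2 + 15*x + 18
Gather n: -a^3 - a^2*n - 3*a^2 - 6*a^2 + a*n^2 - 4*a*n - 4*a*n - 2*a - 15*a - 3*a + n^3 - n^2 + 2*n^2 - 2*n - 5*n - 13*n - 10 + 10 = -a^3 - 9*a^2 - 20*a + n^3 + n^2*(a + 1) + n*(-a^2 - 8*a - 20)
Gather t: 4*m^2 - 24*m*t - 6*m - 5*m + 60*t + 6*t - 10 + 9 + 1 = 4*m^2 - 11*m + t*(66 - 24*m)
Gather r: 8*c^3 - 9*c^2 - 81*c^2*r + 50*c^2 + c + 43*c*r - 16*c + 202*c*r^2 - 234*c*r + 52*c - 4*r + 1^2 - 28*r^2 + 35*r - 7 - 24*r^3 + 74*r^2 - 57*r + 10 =8*c^3 + 41*c^2 + 37*c - 24*r^3 + r^2*(202*c + 46) + r*(-81*c^2 - 191*c - 26) + 4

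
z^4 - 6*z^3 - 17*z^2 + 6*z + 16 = (z - 8)*(z - 1)*(z + 1)*(z + 2)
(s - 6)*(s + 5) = s^2 - s - 30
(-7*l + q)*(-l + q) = 7*l^2 - 8*l*q + q^2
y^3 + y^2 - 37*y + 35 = (y - 5)*(y - 1)*(y + 7)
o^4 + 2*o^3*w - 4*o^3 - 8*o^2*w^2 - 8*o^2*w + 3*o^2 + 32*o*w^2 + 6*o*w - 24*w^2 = (o - 3)*(o - 1)*(o - 2*w)*(o + 4*w)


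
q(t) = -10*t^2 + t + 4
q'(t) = 1 - 20*t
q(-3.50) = -122.00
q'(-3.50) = 71.00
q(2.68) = -65.14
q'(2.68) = -52.60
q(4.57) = -200.28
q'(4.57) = -90.40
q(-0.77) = -2.70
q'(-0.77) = 16.40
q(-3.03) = -90.84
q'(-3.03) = 61.60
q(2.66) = -64.10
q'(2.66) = -52.20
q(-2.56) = -64.10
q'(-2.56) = 52.20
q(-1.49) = -19.69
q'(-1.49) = 30.80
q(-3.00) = -89.00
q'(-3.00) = 61.00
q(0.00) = 4.00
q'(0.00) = 1.00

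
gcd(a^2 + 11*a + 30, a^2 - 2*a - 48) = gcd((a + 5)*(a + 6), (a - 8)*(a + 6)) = a + 6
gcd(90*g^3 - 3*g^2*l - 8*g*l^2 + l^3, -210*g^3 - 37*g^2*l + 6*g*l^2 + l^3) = 6*g - l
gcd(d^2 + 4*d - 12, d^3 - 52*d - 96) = d + 6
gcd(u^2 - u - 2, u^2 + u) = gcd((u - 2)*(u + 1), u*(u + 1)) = u + 1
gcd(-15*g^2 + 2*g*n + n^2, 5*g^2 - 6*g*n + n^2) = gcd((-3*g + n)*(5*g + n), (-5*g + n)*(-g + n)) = 1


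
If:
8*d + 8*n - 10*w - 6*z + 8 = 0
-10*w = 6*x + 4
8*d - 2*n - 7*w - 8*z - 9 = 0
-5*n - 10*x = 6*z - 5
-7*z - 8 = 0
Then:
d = -25567/12740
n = -6317/3185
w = -1087/637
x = 1387/637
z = -8/7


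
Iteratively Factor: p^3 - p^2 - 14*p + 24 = (p - 3)*(p^2 + 2*p - 8) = (p - 3)*(p + 4)*(p - 2)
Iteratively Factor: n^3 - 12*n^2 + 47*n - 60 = (n - 5)*(n^2 - 7*n + 12) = (n - 5)*(n - 4)*(n - 3)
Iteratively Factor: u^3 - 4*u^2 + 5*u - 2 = (u - 1)*(u^2 - 3*u + 2) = (u - 1)^2*(u - 2)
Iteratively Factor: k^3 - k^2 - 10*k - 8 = (k - 4)*(k^2 + 3*k + 2) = (k - 4)*(k + 2)*(k + 1)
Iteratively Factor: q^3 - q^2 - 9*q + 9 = (q - 1)*(q^2 - 9) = (q - 3)*(q - 1)*(q + 3)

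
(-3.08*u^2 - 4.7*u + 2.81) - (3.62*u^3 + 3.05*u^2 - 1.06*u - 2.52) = -3.62*u^3 - 6.13*u^2 - 3.64*u + 5.33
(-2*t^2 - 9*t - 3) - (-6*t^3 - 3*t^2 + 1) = 6*t^3 + t^2 - 9*t - 4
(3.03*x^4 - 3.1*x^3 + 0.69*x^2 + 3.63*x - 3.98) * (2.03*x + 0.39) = 6.1509*x^5 - 5.1113*x^4 + 0.1917*x^3 + 7.638*x^2 - 6.6637*x - 1.5522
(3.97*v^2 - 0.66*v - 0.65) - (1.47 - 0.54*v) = 3.97*v^2 - 0.12*v - 2.12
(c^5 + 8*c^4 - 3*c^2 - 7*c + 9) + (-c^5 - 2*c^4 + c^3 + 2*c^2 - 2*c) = 6*c^4 + c^3 - c^2 - 9*c + 9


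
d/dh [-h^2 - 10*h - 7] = -2*h - 10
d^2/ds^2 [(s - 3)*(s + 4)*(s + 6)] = 6*s + 14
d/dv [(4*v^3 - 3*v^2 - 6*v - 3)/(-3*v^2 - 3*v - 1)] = 3*(-4*v^4 - 8*v^3 - 7*v^2 - 4*v - 1)/(9*v^4 + 18*v^3 + 15*v^2 + 6*v + 1)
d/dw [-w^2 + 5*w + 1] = 5 - 2*w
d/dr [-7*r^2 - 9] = -14*r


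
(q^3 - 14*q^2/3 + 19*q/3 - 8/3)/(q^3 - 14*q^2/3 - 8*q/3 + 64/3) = (q^2 - 2*q + 1)/(q^2 - 2*q - 8)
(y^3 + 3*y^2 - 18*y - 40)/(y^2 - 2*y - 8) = y + 5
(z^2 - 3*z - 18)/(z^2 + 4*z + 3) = (z - 6)/(z + 1)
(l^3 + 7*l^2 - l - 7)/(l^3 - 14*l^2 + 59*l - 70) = (l^3 + 7*l^2 - l - 7)/(l^3 - 14*l^2 + 59*l - 70)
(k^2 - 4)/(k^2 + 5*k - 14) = (k + 2)/(k + 7)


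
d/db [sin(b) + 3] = cos(b)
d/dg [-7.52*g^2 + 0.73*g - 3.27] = 0.73 - 15.04*g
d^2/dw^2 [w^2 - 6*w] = 2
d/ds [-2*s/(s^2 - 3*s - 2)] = 2*(s^2 + 2)/(s^4 - 6*s^3 + 5*s^2 + 12*s + 4)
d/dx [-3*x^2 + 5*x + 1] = 5 - 6*x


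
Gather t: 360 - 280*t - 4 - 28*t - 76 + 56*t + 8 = 288 - 252*t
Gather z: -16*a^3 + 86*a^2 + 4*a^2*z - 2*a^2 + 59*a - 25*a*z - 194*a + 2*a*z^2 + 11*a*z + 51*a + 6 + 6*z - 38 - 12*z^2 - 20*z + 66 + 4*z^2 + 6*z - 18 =-16*a^3 + 84*a^2 - 84*a + z^2*(2*a - 8) + z*(4*a^2 - 14*a - 8) + 16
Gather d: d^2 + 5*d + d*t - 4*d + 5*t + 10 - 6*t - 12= d^2 + d*(t + 1) - t - 2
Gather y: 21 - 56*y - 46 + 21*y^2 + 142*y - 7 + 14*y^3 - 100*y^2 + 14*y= 14*y^3 - 79*y^2 + 100*y - 32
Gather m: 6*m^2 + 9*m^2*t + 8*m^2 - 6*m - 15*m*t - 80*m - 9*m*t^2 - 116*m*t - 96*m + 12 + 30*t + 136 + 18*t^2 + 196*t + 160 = m^2*(9*t + 14) + m*(-9*t^2 - 131*t - 182) + 18*t^2 + 226*t + 308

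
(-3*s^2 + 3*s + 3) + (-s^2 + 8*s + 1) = -4*s^2 + 11*s + 4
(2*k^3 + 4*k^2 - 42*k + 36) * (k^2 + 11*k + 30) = 2*k^5 + 26*k^4 + 62*k^3 - 306*k^2 - 864*k + 1080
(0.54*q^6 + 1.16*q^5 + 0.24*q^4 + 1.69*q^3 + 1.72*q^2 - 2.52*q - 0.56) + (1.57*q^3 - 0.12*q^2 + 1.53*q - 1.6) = 0.54*q^6 + 1.16*q^5 + 0.24*q^4 + 3.26*q^3 + 1.6*q^2 - 0.99*q - 2.16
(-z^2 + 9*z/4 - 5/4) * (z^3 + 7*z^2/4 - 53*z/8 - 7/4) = -z^5 + z^4/2 + 149*z^3/16 - 491*z^2/32 + 139*z/32 + 35/16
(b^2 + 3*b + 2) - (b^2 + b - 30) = 2*b + 32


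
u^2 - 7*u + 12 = (u - 4)*(u - 3)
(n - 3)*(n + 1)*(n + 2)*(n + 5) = n^4 + 5*n^3 - 7*n^2 - 41*n - 30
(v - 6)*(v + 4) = v^2 - 2*v - 24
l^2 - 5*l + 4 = (l - 4)*(l - 1)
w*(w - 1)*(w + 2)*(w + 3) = w^4 + 4*w^3 + w^2 - 6*w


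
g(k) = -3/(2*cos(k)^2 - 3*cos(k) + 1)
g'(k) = -3*(4*sin(k)*cos(k) - 3*sin(k))/(2*cos(k)^2 - 3*cos(k) + 1)^2 = 3*(3 - 4*cos(k))*sin(k)/(-3*cos(k) + cos(2*k) + 2)^2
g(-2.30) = -0.77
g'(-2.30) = -0.84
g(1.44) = -4.67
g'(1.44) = 17.84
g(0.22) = 130.77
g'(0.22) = -1124.07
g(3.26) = -0.50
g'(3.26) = -0.07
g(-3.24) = -0.50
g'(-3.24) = 0.06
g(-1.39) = -5.71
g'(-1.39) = -24.40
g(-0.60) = 26.40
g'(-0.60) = 39.52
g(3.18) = -0.50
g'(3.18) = -0.02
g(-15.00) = -0.68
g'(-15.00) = -0.60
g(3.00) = -0.51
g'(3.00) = 0.08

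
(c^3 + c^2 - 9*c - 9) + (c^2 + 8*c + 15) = c^3 + 2*c^2 - c + 6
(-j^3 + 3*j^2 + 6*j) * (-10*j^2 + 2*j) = 10*j^5 - 32*j^4 - 54*j^3 + 12*j^2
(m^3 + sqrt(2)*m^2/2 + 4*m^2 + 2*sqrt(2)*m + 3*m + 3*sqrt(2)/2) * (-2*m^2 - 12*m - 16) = -2*m^5 - 20*m^4 - sqrt(2)*m^4 - 70*m^3 - 10*sqrt(2)*m^3 - 100*m^2 - 35*sqrt(2)*m^2 - 50*sqrt(2)*m - 48*m - 24*sqrt(2)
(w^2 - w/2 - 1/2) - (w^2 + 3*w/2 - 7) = 13/2 - 2*w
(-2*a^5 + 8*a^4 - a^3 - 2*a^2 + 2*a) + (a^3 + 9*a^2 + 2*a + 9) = -2*a^5 + 8*a^4 + 7*a^2 + 4*a + 9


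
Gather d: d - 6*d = -5*d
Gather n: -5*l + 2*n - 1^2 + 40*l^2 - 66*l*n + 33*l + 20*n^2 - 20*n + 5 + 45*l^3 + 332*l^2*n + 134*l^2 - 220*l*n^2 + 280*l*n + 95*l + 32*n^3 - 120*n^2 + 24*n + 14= 45*l^3 + 174*l^2 + 123*l + 32*n^3 + n^2*(-220*l - 100) + n*(332*l^2 + 214*l + 6) + 18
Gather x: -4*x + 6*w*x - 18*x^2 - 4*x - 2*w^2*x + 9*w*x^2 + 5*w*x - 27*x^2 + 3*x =x^2*(9*w - 45) + x*(-2*w^2 + 11*w - 5)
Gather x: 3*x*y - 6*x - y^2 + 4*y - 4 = x*(3*y - 6) - y^2 + 4*y - 4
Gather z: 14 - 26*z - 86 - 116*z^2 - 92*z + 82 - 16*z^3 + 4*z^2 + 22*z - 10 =-16*z^3 - 112*z^2 - 96*z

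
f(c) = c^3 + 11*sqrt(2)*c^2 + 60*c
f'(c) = 3*c^2 + 22*sqrt(2)*c + 60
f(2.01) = 191.57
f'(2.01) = 134.66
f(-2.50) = -68.40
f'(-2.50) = 0.97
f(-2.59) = -68.42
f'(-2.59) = -0.46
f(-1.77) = -63.01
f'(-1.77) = 14.33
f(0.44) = 29.50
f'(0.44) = 74.27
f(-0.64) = -32.29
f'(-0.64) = 41.32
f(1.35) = 111.81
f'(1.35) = 107.47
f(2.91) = 330.97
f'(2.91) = 175.94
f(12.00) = 4688.11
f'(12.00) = 865.35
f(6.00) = 1136.03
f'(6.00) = 354.68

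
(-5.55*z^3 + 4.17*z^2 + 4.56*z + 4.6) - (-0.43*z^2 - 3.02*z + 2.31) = -5.55*z^3 + 4.6*z^2 + 7.58*z + 2.29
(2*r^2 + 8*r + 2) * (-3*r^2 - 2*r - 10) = -6*r^4 - 28*r^3 - 42*r^2 - 84*r - 20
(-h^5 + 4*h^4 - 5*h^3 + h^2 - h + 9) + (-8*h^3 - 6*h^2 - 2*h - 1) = -h^5 + 4*h^4 - 13*h^3 - 5*h^2 - 3*h + 8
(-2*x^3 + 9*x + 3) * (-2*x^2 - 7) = 4*x^5 - 4*x^3 - 6*x^2 - 63*x - 21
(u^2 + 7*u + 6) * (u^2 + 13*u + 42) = u^4 + 20*u^3 + 139*u^2 + 372*u + 252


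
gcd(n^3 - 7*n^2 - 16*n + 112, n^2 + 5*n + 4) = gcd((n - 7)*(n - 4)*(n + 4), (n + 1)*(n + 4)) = n + 4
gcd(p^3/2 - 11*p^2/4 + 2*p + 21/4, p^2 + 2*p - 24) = 1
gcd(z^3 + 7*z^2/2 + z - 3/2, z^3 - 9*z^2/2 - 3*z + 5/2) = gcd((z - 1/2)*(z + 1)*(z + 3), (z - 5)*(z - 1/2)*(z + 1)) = z^2 + z/2 - 1/2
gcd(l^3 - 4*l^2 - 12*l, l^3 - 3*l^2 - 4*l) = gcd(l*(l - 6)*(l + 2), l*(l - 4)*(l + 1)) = l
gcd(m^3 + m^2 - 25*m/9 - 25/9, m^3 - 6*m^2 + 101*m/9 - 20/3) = m - 5/3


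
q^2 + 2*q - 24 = (q - 4)*(q + 6)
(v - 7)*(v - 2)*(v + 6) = v^3 - 3*v^2 - 40*v + 84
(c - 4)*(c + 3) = c^2 - c - 12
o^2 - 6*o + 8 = (o - 4)*(o - 2)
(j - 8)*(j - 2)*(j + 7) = j^3 - 3*j^2 - 54*j + 112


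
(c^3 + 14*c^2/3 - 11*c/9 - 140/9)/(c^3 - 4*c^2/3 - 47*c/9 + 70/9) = (c + 4)/(c - 2)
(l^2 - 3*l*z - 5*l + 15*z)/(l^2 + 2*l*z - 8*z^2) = (l^2 - 3*l*z - 5*l + 15*z)/(l^2 + 2*l*z - 8*z^2)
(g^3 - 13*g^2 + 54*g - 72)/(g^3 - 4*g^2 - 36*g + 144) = (g - 3)/(g + 6)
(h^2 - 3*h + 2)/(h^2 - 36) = (h^2 - 3*h + 2)/(h^2 - 36)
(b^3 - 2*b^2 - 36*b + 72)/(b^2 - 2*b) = b - 36/b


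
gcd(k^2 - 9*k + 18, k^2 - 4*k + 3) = k - 3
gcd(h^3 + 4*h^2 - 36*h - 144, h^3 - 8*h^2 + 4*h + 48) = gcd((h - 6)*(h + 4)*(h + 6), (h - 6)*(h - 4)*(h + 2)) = h - 6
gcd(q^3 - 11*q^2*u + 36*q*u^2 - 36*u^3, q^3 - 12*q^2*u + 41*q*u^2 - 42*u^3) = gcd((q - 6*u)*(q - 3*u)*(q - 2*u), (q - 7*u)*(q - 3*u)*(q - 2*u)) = q^2 - 5*q*u + 6*u^2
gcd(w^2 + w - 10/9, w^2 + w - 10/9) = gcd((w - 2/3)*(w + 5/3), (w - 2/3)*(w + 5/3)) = w^2 + w - 10/9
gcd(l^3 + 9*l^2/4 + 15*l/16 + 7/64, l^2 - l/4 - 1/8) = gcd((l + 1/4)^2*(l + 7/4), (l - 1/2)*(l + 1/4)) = l + 1/4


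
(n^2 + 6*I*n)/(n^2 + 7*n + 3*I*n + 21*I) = n*(n + 6*I)/(n^2 + n*(7 + 3*I) + 21*I)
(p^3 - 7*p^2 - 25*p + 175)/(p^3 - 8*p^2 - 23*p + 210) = (p - 5)/(p - 6)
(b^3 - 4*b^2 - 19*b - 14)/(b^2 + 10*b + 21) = (b^3 - 4*b^2 - 19*b - 14)/(b^2 + 10*b + 21)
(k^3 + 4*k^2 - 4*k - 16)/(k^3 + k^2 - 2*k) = (k^2 + 2*k - 8)/(k*(k - 1))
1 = 1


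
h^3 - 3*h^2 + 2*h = h*(h - 2)*(h - 1)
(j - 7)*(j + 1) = j^2 - 6*j - 7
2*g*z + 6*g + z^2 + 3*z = (2*g + z)*(z + 3)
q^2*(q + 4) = q^3 + 4*q^2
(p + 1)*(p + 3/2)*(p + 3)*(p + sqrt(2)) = p^4 + sqrt(2)*p^3 + 11*p^3/2 + 11*sqrt(2)*p^2/2 + 9*p^2 + 9*p/2 + 9*sqrt(2)*p + 9*sqrt(2)/2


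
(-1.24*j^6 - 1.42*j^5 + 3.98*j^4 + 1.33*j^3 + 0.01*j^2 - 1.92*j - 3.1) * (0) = 0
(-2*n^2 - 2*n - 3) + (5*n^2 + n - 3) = 3*n^2 - n - 6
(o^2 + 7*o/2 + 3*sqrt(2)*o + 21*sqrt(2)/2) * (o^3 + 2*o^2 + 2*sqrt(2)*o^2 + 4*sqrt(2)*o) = o^5 + 11*o^4/2 + 5*sqrt(2)*o^4 + 19*o^3 + 55*sqrt(2)*o^3/2 + 35*sqrt(2)*o^2 + 66*o^2 + 84*o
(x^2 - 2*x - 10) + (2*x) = x^2 - 10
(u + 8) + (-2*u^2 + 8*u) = -2*u^2 + 9*u + 8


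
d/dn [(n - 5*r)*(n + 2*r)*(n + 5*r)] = 3*n^2 + 4*n*r - 25*r^2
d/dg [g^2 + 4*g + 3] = 2*g + 4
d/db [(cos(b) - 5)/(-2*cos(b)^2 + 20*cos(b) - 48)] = (sin(b)^2 + 10*cos(b) - 27)*sin(b)/(2*(cos(b)^2 - 10*cos(b) + 24)^2)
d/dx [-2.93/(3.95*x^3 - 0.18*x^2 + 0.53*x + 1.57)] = (34.7205*x^2 - 1.0548*x + 1.5529)/(3.95*x^3 - 0.18*x^2 + 0.53*x + 1.57)^2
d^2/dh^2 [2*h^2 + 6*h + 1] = 4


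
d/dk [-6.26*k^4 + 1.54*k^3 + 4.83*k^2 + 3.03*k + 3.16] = -25.04*k^3 + 4.62*k^2 + 9.66*k + 3.03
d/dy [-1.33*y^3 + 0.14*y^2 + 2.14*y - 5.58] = -3.99*y^2 + 0.28*y + 2.14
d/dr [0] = 0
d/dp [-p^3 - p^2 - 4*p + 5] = -3*p^2 - 2*p - 4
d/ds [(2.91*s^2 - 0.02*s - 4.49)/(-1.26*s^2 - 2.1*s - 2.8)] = (-6.1362*s^2 - 27.6108*s - 9.373)/(1.5876*s^4 + 5.292*s^3 + 11.466*s^2 + 11.76*s + 7.84)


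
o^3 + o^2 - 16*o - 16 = (o - 4)*(o + 1)*(o + 4)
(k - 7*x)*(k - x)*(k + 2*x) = k^3 - 6*k^2*x - 9*k*x^2 + 14*x^3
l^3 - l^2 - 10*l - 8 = (l - 4)*(l + 1)*(l + 2)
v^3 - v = v*(v - 1)*(v + 1)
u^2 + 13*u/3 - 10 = (u - 5/3)*(u + 6)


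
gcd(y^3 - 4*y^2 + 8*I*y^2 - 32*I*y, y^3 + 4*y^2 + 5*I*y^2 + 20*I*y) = y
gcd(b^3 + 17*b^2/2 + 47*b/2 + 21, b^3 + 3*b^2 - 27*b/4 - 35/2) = b^2 + 11*b/2 + 7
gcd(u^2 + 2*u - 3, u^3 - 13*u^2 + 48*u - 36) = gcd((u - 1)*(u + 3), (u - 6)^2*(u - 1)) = u - 1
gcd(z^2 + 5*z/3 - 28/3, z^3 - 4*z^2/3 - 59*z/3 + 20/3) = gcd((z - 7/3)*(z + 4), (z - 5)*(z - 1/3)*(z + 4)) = z + 4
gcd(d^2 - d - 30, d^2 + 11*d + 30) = d + 5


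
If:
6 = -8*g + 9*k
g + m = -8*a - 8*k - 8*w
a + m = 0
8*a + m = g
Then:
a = -36*w/287 - 24/287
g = -36*w/41 - 24/41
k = 6/41 - 32*w/41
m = 36*w/287 + 24/287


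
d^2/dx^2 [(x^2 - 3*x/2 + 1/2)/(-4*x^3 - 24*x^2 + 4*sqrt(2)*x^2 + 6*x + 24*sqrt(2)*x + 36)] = ((-(4*x - 3)*(-6*x^2 - 24*x + 4*sqrt(2)*x + 3 + 12*sqrt(2)) + 2*(3*x - sqrt(2) + 6)*(2*x^2 - 3*x + 1))*(-2*x^3 - 12*x^2 + 2*sqrt(2)*x^2 + 3*x + 12*sqrt(2)*x + 18) + (2*x^2 - 3*x + 1)*(-6*x^2 - 24*x + 4*sqrt(2)*x + 3 + 12*sqrt(2))^2 + 2*(-2*x^3 - 12*x^2 + 2*sqrt(2)*x^2 + 3*x + 12*sqrt(2)*x + 18)^2)/(2*(-2*x^3 - 12*x^2 + 2*sqrt(2)*x^2 + 3*x + 12*sqrt(2)*x + 18)^3)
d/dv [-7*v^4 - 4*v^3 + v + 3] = -28*v^3 - 12*v^2 + 1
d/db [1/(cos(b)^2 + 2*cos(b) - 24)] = 2*(cos(b) + 1)*sin(b)/(cos(b)^2 + 2*cos(b) - 24)^2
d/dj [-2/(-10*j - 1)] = -20/(10*j + 1)^2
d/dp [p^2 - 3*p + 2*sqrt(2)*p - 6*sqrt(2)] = 2*p - 3 + 2*sqrt(2)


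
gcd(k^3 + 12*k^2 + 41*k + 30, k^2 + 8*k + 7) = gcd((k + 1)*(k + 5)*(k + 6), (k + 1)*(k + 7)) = k + 1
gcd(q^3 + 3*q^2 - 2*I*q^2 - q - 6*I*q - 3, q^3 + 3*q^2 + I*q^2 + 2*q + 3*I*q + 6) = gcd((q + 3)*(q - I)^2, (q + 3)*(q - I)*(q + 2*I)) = q^2 + q*(3 - I) - 3*I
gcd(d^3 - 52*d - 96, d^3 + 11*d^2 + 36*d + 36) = d^2 + 8*d + 12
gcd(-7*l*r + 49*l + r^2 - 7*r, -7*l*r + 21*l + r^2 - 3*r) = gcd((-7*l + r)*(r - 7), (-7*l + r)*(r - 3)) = -7*l + r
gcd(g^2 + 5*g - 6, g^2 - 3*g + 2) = g - 1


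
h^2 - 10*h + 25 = (h - 5)^2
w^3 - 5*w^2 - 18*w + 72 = (w - 6)*(w - 3)*(w + 4)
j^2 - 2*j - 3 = (j - 3)*(j + 1)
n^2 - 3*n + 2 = (n - 2)*(n - 1)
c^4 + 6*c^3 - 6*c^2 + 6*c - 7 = (c - 1)*(c + 7)*(c - I)*(c + I)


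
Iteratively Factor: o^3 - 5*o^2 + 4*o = (o - 1)*(o^2 - 4*o) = (o - 4)*(o - 1)*(o)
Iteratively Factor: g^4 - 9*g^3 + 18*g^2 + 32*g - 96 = (g + 2)*(g^3 - 11*g^2 + 40*g - 48) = (g - 4)*(g + 2)*(g^2 - 7*g + 12) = (g - 4)^2*(g + 2)*(g - 3)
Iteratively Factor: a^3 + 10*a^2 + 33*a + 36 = (a + 4)*(a^2 + 6*a + 9) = (a + 3)*(a + 4)*(a + 3)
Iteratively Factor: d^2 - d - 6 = (d + 2)*(d - 3)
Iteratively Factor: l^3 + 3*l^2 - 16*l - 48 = (l + 3)*(l^2 - 16) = (l + 3)*(l + 4)*(l - 4)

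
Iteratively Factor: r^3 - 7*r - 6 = (r + 2)*(r^2 - 2*r - 3) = (r - 3)*(r + 2)*(r + 1)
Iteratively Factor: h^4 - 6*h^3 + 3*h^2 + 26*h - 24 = (h + 2)*(h^3 - 8*h^2 + 19*h - 12) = (h - 3)*(h + 2)*(h^2 - 5*h + 4) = (h - 4)*(h - 3)*(h + 2)*(h - 1)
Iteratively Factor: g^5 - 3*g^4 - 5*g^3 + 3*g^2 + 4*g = (g - 1)*(g^4 - 2*g^3 - 7*g^2 - 4*g) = g*(g - 1)*(g^3 - 2*g^2 - 7*g - 4) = g*(g - 1)*(g + 1)*(g^2 - 3*g - 4) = g*(g - 1)*(g + 1)^2*(g - 4)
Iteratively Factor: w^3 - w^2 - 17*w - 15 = (w - 5)*(w^2 + 4*w + 3) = (w - 5)*(w + 3)*(w + 1)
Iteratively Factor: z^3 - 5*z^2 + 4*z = (z - 4)*(z^2 - z) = (z - 4)*(z - 1)*(z)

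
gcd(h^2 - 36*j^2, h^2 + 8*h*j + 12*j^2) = h + 6*j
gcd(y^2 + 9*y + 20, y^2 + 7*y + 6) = 1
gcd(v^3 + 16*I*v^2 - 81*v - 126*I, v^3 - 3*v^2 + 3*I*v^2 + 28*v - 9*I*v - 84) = v + 7*I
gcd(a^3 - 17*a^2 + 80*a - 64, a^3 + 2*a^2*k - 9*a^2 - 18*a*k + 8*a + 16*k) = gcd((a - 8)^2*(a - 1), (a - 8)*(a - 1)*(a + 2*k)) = a^2 - 9*a + 8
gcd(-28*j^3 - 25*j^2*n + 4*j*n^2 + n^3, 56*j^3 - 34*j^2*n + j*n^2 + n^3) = 28*j^2 - 3*j*n - n^2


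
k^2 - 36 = (k - 6)*(k + 6)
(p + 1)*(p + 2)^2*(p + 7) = p^4 + 12*p^3 + 43*p^2 + 60*p + 28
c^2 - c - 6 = (c - 3)*(c + 2)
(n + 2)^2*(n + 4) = n^3 + 8*n^2 + 20*n + 16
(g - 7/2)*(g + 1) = g^2 - 5*g/2 - 7/2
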